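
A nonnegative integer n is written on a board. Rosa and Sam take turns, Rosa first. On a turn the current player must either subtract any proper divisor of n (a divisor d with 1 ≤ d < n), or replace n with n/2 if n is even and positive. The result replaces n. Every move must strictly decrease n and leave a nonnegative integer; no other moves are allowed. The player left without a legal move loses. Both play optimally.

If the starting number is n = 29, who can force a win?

Build the W/L table. Terminal = L. A non-terminal position is W if it has a move to some L; otherwise it is L.
n=0: no move → L
n=1: no move → L
n=2: can move to 1, which is L ⇒ W
n=3: the only move is to 2(W), a W ⇒ L
n=4: can move to 3, which is L ⇒ W
n=5: the only move is to 4(W), a W ⇒ L
n=6: can move to 3, which is L ⇒ W
n=7: the only move is to 6(W), a W ⇒ L
n=8: can move to 7, which is L ⇒ W
n=9: moves to 6(W), 8(W); every one is W ⇒ L
n=10: can move to 5, which is L ⇒ W
n=11: the only move is to 10(W), a W ⇒ L
n=12: can move to 9, which is L ⇒ W
n=13: the only move is to 12(W), a W ⇒ L
n=14: can move to 7, which is L ⇒ W
n=15: moves to 10(W), 12(W), 14(W); every one is W ⇒ L
n=16: can move to 15, which is L ⇒ W
n=17: the only move is to 16(W), a W ⇒ L
n=18: can move to 9, which is L ⇒ W
n=19: the only move is to 18(W), a W ⇒ L
n=20: can move to 15, which is L ⇒ W
n=21: moves to 14(W), 18(W), 20(W); every one is W ⇒ L
n=22: can move to 11, which is L ⇒ W
n=23: the only move is to 22(W), a W ⇒ L
n=24: can move to 21, which is L ⇒ W
n=25: moves to 20(W), 24(W); every one is W ⇒ L
n=26: can move to 13, which is L ⇒ W
n=27: moves to 18(W), 24(W), 26(W); every one is W ⇒ L
n=28: can move to 21, which is L ⇒ W
n=29: the only move is to 28(W), a W ⇒ L
Every move from 29 reaches a W position, so the mover loses.

Sam wins.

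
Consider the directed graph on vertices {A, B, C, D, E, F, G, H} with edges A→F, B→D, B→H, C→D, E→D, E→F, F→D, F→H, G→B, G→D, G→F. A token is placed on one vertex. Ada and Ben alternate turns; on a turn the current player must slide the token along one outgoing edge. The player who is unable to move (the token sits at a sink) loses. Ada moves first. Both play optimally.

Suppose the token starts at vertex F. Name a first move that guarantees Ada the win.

Move to H.

Label each position W (a win for the player to move) or L (a loss). A position with no legal move is L; any other position is W exactly when some move reaches an L, and L when every move reaches a W.
Every edge goes from a vertex to one that appears earlier in the order D, H, F, B, C, A, G, E, so processing vertices in that order labels each vertex after all of its successors.
D: no outgoing edge → L
H: no outgoing edge → L
F: reaches L-position H → W
B: reaches L-position H → W
C: reaches L-position D → W
A: only reaches F(W), which is W → L
G: reaches L-position D → W
E: reaches L-position D → W
From F, the L positions reachable in one move are: H, D. Any move reaching one of these is winning.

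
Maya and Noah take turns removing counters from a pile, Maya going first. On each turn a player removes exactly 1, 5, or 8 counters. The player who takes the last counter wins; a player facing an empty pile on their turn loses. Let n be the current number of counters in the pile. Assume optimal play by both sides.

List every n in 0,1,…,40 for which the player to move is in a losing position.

Build the W/L table. Terminal = L. A non-terminal position is W if it has a move to some L; otherwise it is L.
n=0: no move → L
n=1: can move to 0, which is L ⇒ W
n=2: the only move is to 1(W), a W ⇒ L
n=3: can move to 2, which is L ⇒ W
n=4: the only move is to 3(W), a W ⇒ L
n=5: can move to 4, which is L ⇒ W
n=6: moves to 5(W), 1(W); every one is W ⇒ L
n=7: can move to 6, which is L ⇒ W
n=8: can move to 0, which is L ⇒ W
n=9: can move to 4, which is L ⇒ W
n=10: can move to 2, which is L ⇒ W
n=11: can move to 6, which is L ⇒ W
n=12: can move to 4, which is L ⇒ W
n=13: moves to 12(W), 8(W), 5(W); every one is W ⇒ L
n=14: can move to 13, which is L ⇒ W
n=15: moves to 14(W), 10(W), 7(W); every one is W ⇒ L
n=16: can move to 15, which is L ⇒ W
n=17: moves to 16(W), 12(W), 9(W); every one is W ⇒ L
n=18: can move to 17, which is L ⇒ W
n=19: moves to 18(W), 14(W), 11(W); every one is W ⇒ L
n=20: can move to 19, which is L ⇒ W
n=21: can move to 13, which is L ⇒ W
n=22: can move to 17, which is L ⇒ W
n=23: can move to 15, which is L ⇒ W
n=24: can move to 19, which is L ⇒ W
n=25: can move to 17, which is L ⇒ W
n=26: moves to 25(W), 21(W), 18(W); every one is W ⇒ L
n=27: can move to 26, which is L ⇒ W
n=28: moves to 27(W), 23(W), 20(W); every one is W ⇒ L
n=29: can move to 28, which is L ⇒ W
n=30: moves to 29(W), 25(W), 22(W); every one is W ⇒ L
n=31: can move to 30, which is L ⇒ W
n=32: moves to 31(W), 27(W), 24(W); every one is W ⇒ L
n=33: can move to 32, which is L ⇒ W
n=34: can move to 26, which is L ⇒ W
n=35: can move to 30, which is L ⇒ W
n=36: can move to 28, which is L ⇒ W
n=37: can move to 32, which is L ⇒ W
n=38: can move to 30, which is L ⇒ W
n=39: moves to 38(W), 34(W), 31(W); every one is W ⇒ L
n=40: can move to 39, which is L ⇒ W
Reading off the rows marked L gives the requested list; there are 13 such values of n.

0, 2, 4, 6, 13, 15, 17, 19, 26, 28, 30, 32, 39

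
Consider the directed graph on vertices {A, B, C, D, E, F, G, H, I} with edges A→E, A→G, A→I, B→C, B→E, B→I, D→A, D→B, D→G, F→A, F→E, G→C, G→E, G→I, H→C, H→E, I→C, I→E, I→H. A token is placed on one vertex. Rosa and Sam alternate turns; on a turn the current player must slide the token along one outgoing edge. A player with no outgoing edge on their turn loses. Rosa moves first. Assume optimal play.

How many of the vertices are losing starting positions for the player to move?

Compute win/loss labels from the base case upward. A position with no move is L. Any other position is W if it can reach an L in one move, else L.
Every edge goes from a vertex to one that appears earlier in the order E, C, H, I, G, B, A, F, D, so processing vertices in that order labels each vertex after all of its successors.
E: no outgoing edge → L
C: no outgoing edge → L
H: W (go to C, an L position)
I: W (go to C, an L position)
G: W (go to C, an L position)
B: W (go to C, an L position)
A: W (go to E, an L position)
F: W (go to E, an L position)
D: L (options A(W), B(W), G(W) are all W)
The L vertices are C, D, E; that is 3 in all.

3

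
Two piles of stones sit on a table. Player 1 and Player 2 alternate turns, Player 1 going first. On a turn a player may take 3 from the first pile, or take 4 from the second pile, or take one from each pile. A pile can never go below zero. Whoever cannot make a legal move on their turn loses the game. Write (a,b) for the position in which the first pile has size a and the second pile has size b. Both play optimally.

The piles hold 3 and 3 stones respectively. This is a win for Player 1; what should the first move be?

Work bottom-up. With no move the player to move loses. Otherwise the position is W if at least one move leads to an L position for the opponent, and L if every move leads to a W.
No move ever increases a pile, so every position that can arise here has a ≤ 3 and b ≤ 3; it is enough to label the cells with 0 ≤ a ≤ 3 and 0 ≤ b ≤ 3.
Every move lowers a or b (never raises either), so fill the grid row by row in increasing a, and left to right within a row: each cell's successors are then already labelled.
      b=0  b=1  b=2  b=3
a=0:    L    L    L    L
a=1:    L    W    W    W
a=2:    L    W    L    L
a=3:    W    W    W    W
Cells with no legal move (terminal, hence L): (0,0), (0,1), (0,2), (0,3), (1,0), (2,0).
The remaining L cells, each justified by listing all of its moves:
(2,2): L (sole option (1,1)(W) is W)
(2,3): L (sole option (1,2)(W) is W)
Every other cell has at least one move into one of the L cells above, so it is W.
From (3,3), the L positions reachable in one move are: (0,3), (2,2). Any move reaching one of these is winning.

Move to (0,3).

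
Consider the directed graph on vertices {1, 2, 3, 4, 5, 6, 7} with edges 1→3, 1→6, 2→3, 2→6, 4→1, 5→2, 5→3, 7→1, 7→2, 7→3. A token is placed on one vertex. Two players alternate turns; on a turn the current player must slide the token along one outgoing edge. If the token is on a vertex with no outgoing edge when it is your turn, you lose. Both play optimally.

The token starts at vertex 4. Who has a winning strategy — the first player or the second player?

Build the W/L table. Terminal = L. A non-terminal position is W if it has a move to some L; otherwise it is L.
Every edge goes from a vertex to one that appears earlier in the order 6, 3, 2, 1, 7, 5, 4, so processing vertices in that order labels each vertex after all of its successors.
6: no outgoing edge → L
3: no outgoing edge → L
2: reaches L-position 3 → W
1: reaches L-position 3 → W
7: reaches L-position 3 → W
5: reaches L-position 3 → W
4: only reaches 1(W), which is W → L
The starting position 4 is L: whatever the player to move does, the opponent receives a W position.

The second player wins.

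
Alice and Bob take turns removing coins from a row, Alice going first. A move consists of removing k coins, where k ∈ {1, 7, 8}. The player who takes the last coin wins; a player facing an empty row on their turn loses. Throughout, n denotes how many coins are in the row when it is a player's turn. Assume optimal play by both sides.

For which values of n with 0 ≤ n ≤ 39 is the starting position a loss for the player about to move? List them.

0, 2, 4, 6, 15, 17, 19, 21, 30, 32, 34, 36

Use the standard recursion: the mover loses at a terminal position; elsewhere, the mover wins exactly when some move hands the opponent an L position.
n=0: no move → L
n=1: W (go to 0, an L position)
n=2: L (sole option 1(W) is W)
n=3: W (go to 2, an L position)
n=4: L (sole option 3(W) is W)
n=5: W (go to 4, an L position)
n=6: L (sole option 5(W) is W)
n=7: W (go to 6, an L position)
n=8: W (go to 0, an L position)
n=9: W (go to 2, an L position)
n=10: W (go to 2, an L position)
n=11: W (go to 4, an L position)
n=12: W (go to 4, an L position)
n=13: W (go to 6, an L position)
n=14: W (go to 6, an L position)
n=15: L (options 14(W), 8(W), 7(W) are all W)
n=16: W (go to 15, an L position)
n=17: L (options 16(W), 10(W), 9(W) are all W)
n=18: W (go to 17, an L position)
n=19: L (options 18(W), 12(W), 11(W) are all W)
n=20: W (go to 19, an L position)
n=21: L (options 20(W), 14(W), 13(W) are all W)
n=22: W (go to 21, an L position)
n=23: W (go to 15, an L position)
n=24: W (go to 17, an L position)
n=25: W (go to 17, an L position)
n=26: W (go to 19, an L position)
n=27: W (go to 19, an L position)
n=28: W (go to 21, an L position)
n=29: W (go to 21, an L position)
n=30: L (options 29(W), 23(W), 22(W) are all W)
n=31: W (go to 30, an L position)
n=32: L (options 31(W), 25(W), 24(W) are all W)
n=33: W (go to 32, an L position)
n=34: L (options 33(W), 27(W), 26(W) are all W)
n=35: W (go to 34, an L position)
n=36: L (options 35(W), 29(W), 28(W) are all W)
n=37: W (go to 36, an L position)
n=38: W (go to 30, an L position)
n=39: W (go to 32, an L position)
The losing starting values of n are exactly the entries labelled L in this table (12 of them).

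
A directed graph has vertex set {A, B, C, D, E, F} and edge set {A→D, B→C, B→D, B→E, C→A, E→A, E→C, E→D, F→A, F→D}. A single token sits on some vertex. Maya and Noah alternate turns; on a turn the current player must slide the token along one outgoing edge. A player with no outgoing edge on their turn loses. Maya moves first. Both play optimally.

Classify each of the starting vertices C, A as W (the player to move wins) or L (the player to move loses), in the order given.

C: L, A: W

Use the standard recursion: the mover loses at a terminal position; elsewhere, the mover wins exactly when some move hands the opponent an L position.
Every edge goes from a vertex to one that appears earlier in the order D, A, C, E, B, F, so processing vertices in that order labels each vertex after all of its successors.
D: no outgoing edge → L
A: W (go to D, an L position)
C: L (sole option A(W) is W)
E: W (go to C, an L position)
B: W (go to C, an L position)
F: W (go to D, an L position)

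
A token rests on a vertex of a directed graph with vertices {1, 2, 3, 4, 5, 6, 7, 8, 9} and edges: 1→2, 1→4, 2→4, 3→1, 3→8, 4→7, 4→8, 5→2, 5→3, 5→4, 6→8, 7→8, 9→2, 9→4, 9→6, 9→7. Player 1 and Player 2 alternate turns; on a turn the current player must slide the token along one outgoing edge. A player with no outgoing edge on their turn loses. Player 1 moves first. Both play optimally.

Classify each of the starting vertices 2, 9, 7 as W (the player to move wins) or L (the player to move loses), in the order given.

2: L, 9: W, 7: W

Classify positions by backward induction: terminal positions (no move available) are L. From any other position, the mover wins iff some move reaches an L.
Every edge goes from a vertex to one that appears earlier in the order 8, 7, 6, 4, 2, 9, 1, 3, 5, so processing vertices in that order labels each vertex after all of its successors.
8: no outgoing edge → L
7: W (go to 8, an L position)
6: W (go to 8, an L position)
4: W (go to 8, an L position)
2: L (sole option 4(W) is W)
9: W (go to 2, an L position)
1: W (go to 2, an L position)
3: W (go to 8, an L position)
5: W (go to 2, an L position)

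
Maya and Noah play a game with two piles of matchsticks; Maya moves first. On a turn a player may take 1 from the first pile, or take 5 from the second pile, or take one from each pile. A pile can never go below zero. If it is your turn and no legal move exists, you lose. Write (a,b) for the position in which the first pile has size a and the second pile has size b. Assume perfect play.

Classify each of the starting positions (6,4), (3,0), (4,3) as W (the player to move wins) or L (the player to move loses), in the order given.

Positions with no move are L. A position that does have a move is losing for the player to move precisely when every available move leads to a winning position for the opponent. Fill in the labels:
No move ever increases a pile, so every position that can arise here has a ≤ 6 and b ≤ 4; it is enough to label the cells with 0 ≤ a ≤ 6 and 0 ≤ b ≤ 4.
Every move lowers a or b (never raises either), so fill the grid row by row in increasing a, and left to right within a row: each cell's successors are then already labelled.
      b=0  b=1  b=2  b=3  b=4
a=0:    L    L    L    L    L
a=1:    W    W    W    W    W
a=2:    L    L    L    L    L
a=3:    W    W    W    W    W
a=4:    L    L    L    L    L
a=5:    W    W    W    W    W
a=6:    L    L    L    L    L
Cells with no legal move (terminal, hence L): (0,0), (0,1), (0,2), (0,3), (0,4).
The remaining L cells, each justified by listing all of its moves:
(2,0): the only move is to (1,0)(W), a W ⇒ L
(2,1): moves to (1,1)(W), (1,0)(W); every one is W ⇒ L
(2,2): moves to (1,2)(W), (1,1)(W); every one is W ⇒ L
(2,3): moves to (1,3)(W), (1,2)(W); every one is W ⇒ L
(2,4): moves to (1,4)(W), (1,3)(W); every one is W ⇒ L
(4,0): the only move is to (3,0)(W), a W ⇒ L
(4,1): moves to (3,1)(W), (3,0)(W); every one is W ⇒ L
(4,2): moves to (3,2)(W), (3,1)(W); every one is W ⇒ L
(4,3): moves to (3,3)(W), (3,2)(W); every one is W ⇒ L
(4,4): moves to (3,4)(W), (3,3)(W); every one is W ⇒ L
(6,0): the only move is to (5,0)(W), a W ⇒ L
(6,1): moves to (5,1)(W), (5,0)(W); every one is W ⇒ L
(6,2): moves to (5,2)(W), (5,1)(W); every one is W ⇒ L
(6,3): moves to (5,3)(W), (5,2)(W); every one is W ⇒ L
(6,4): moves to (5,4)(W), (5,3)(W); every one is W ⇒ L
Every other cell has at least one move into one of the L cells above, so it is W.
(6,4): one of the L cells justified above, so L
(3,0): the move to (2,0) reaches an L cell, so W
(4,3): one of the L cells justified above, so L

(6,4): L, (3,0): W, (4,3): L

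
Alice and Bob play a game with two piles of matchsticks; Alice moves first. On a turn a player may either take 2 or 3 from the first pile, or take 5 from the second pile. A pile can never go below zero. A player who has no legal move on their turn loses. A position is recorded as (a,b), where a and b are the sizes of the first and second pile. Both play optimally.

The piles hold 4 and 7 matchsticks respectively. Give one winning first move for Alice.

Move to (2,7).

Work bottom-up. With no move the player to move loses. Otherwise the position is W if at least one move leads to an L position for the opponent, and L if every move leads to a W.
No move ever increases a pile, so every position that can arise here has a ≤ 4 and b ≤ 7; it is enough to label the cells with 0 ≤ a ≤ 4 and 0 ≤ b ≤ 7.
Every move lowers a or b (never raises either), so fill the grid row by row in increasing a, and left to right within a row: each cell's successors are then already labelled.
      b=0  b=1  b=2  b=3  b=4  b=5  b=6  b=7
a=0:    L    L    L    L    L    W    W    W
a=1:    L    L    L    L    L    W    W    W
a=2:    W    W    W    W    W    L    L    L
a=3:    W    W    W    W    W    L    L    L
a=4:    W    W    W    W    W    W    W    W
Cells with no legal move (terminal, hence L): (0,0), (0,1), (0,2), (0,3), (0,4), (1,0), (1,1), (1,2), (1,3), (1,4).
The remaining L cells, each justified by listing all of its moves:
(2,5): →(0,5)(W), (2,0)(W) — all W, so L
(2,6): →(0,6)(W), (2,1)(W) — all W, so L
(2,7): →(0,7)(W), (2,2)(W) — all W, so L
(3,5): →(1,5)(W), (0,5)(W), (3,0)(W) — all W, so L
(3,6): →(1,6)(W), (0,6)(W), (3,1)(W) — all W, so L
(3,7): →(1,7)(W), (0,7)(W), (3,2)(W) — all W, so L
Every other cell has at least one move into one of the L cells above, so it is W.
From (4,7), the L positions reachable in one move are: (2,7).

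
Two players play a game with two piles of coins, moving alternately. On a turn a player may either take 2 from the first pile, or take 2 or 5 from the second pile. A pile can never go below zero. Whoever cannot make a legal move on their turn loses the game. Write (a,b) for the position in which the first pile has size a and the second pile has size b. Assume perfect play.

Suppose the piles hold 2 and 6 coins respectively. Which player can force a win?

Label each position W (a win for the player to move) or L (a loss). A position with no legal move is L; any other position is W exactly when some move reaches an L, and L when every move reaches a W.
No move ever increases a pile, so every position that can arise here has a ≤ 2 and b ≤ 6; it is enough to label the cells with 0 ≤ a ≤ 2 and 0 ≤ b ≤ 6.
Every move lowers a or b (never raises either), so fill the grid row by row in increasing a, and left to right within a row: each cell's successors are then already labelled.
      b=0  b=1  b=2  b=3  b=4  b=5  b=6
a=0:    L    L    W    W    L    W    W
a=1:    L    L    W    W    L    W    W
a=2:    W    W    L    L    W    W    L
Cells with no legal move (terminal, hence L): (0,0), (0,1), (1,0), (1,1).
The remaining L cells, each justified by listing all of its moves:
(0,4): L (sole option (0,2)(W) is W)
(1,4): L (sole option (1,2)(W) is W)
(2,2): L (options (0,2)(W), (2,0)(W) are all W)
(2,3): L (options (0,3)(W), (2,1)(W) are all W)
(2,6): L (options (0,6)(W), (2,4)(W), (2,1)(W) are all W)
Every other cell has at least one move into one of the L cells above, so it is W.
The starting position (2,6) is L: whatever the player to move does, the opponent receives a W position.

The second player wins.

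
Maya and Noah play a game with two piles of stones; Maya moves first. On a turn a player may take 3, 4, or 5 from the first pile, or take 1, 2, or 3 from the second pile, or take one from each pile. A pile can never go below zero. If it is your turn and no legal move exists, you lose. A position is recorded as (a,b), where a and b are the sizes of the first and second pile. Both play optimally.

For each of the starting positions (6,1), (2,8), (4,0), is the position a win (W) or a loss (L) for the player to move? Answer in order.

(6,1): L, (2,8): L, (4,0): W

Classify positions by backward induction: terminal positions (no move available) are L. From any other position, the mover wins iff some move reaches an L.
No move ever increases a pile, so every position that can arise here has a ≤ 6 and b ≤ 8; it is enough to label the cells with 0 ≤ a ≤ 6 and 0 ≤ b ≤ 8.
Every move lowers a or b (never raises either), so fill the grid row by row in increasing a, and left to right within a row: each cell's successors are then already labelled.
      b=0  b=1  b=2  b=3  b=4  b=5  b=6  b=7  b=8
a=0:    L    W    W    W    L    W    W    W    L
a=1:    L    W    W    W    L    W    W    W    L
a=2:    L    W    W    W    L    W    W    W    L
a=3:    W    W    L    W    W    W    L    W    W
a=4:    W    L    W    W    W    L    W    W    W
a=5:    W    L    W    W    W    L    W    W    W
a=6:    W    L    W    W    W    L    W    W    W
Cells with no legal move (terminal, hence L): (0,0), (1,0), (2,0).
The remaining L cells, each justified by listing all of its moves:
(0,4): →(0,3)(W), (0,2)(W), (0,1)(W) — all W, so L
(0,8): →(0,7)(W), (0,6)(W), (0,5)(W) — all W, so L
(1,4): →(1,3)(W), (1,2)(W), (1,1)(W), (0,3)(W) — all W, so L
(1,8): →(1,7)(W), (1,6)(W), (1,5)(W), (0,7)(W) — all W, so L
(2,4): →(2,3)(W), (2,2)(W), (2,1)(W), (1,3)(W) — all W, so L
(2,8): →(2,7)(W), (2,6)(W), (2,5)(W), (1,7)(W) — all W, so L
(3,2): →(0,2)(W), (3,1)(W), (3,0)(W), (2,1)(W) — all W, so L
(3,6): →(0,6)(W), (3,5)(W), (3,4)(W), (3,3)(W), (2,5)(W) — all W, so L
(4,1): →(1,1)(W), (0,1)(W), (4,0)(W), (3,0)(W) — all W, so L
(4,5): →(1,5)(W), (0,5)(W), (4,4)(W), (4,3)(W), (4,2)(W), (3,4)(W) — all W, so L
(5,1): →(2,1)(W), (1,1)(W), (0,1)(W), (5,0)(W), (4,0)(W) — all W, so L
(5,5): →(2,5)(W), (1,5)(W), (0,5)(W), (5,4)(W), (5,3)(W), (5,2)(W), (4,4)(W) — all W, so L
(6,1): →(3,1)(W), (2,1)(W), (1,1)(W), (6,0)(W), (5,0)(W) — all W, so L
(6,5): →(3,5)(W), (2,5)(W), (1,5)(W), (6,4)(W), (6,3)(W), (6,2)(W), (5,4)(W) — all W, so L
Every other cell has at least one move into one of the L cells above, so it is W.
(6,1): one of the L cells justified above, so L
(2,8): one of the L cells justified above, so L
(4,0): the move to (1,0) reaches an L cell, so W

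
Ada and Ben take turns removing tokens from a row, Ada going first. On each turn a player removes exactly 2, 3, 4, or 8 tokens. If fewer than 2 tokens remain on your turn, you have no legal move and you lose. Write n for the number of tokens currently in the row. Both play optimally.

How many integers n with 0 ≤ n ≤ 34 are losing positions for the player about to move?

Build the W/L table. Terminal = L. A non-terminal position is W if it has a move to some L; otherwise it is L.
n=0: no move → L
n=1: no move → L
n=2: →0(L), so W
n=3: →1(L), so W
n=4: →1(L), so W
n=5: →1(L), so W
n=6: →4(W), 3(W), 2(W) — all W, so L
n=7: →5(W), 4(W), 3(W) — all W, so L
n=8: →6(L), so W
n=9: →7(L), so W
n=10: →7(L), so W
n=11: →7(L), so W
n=12: →10(W), 9(W), 8(W), 4(W) — all W, so L
n=13: →11(W), 10(W), 9(W), 5(W) — all W, so L
n=14: →12(L), so W
n=15: →13(L), so W
n=16: →13(L), so W
n=17: →13(L), so W
n=18: →16(W), 15(W), 14(W), 10(W) — all W, so L
n=19: →17(W), 16(W), 15(W), 11(W) — all W, so L
n=20: →18(L), so W
n=21: →19(L), so W
n=22: →19(L), so W
n=23: →19(L), so W
n=24: →22(W), 21(W), 20(W), 16(W) — all W, so L
n=25: →23(W), 22(W), 21(W), 17(W) — all W, so L
n=26: →24(L), so W
n=27: →25(L), so W
n=28: →25(L), so W
n=29: →25(L), so W
n=30: →28(W), 27(W), 26(W), 22(W) — all W, so L
n=31: →29(W), 28(W), 27(W), 23(W) — all W, so L
n=32: →30(L), so W
n=33: →31(L), so W
n=34: →31(L), so W
L entries with 0 ≤ n ≤ 34: n = 0, 1, 6, 7, 12, 13, 18, 19, 24, 25, 30, 31; that makes 12.

12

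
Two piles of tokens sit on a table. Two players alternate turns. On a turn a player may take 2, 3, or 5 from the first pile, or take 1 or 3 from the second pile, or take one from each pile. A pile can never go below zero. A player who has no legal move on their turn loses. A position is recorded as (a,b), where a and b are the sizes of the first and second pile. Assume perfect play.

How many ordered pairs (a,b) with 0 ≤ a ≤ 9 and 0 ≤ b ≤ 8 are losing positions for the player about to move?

28

Classify positions by backward induction: terminal positions (no move available) are L. From any other position, the mover wins iff some move reaches an L.
Every move lowers a or b (never raises either), so fill the grid row by row in increasing a, and left to right within a row: each cell's successors are then already labelled.
      b=0  b=1  b=2  b=3  b=4  b=5  b=6  b=7  b=8
a=0:    L    W    L    W    L    W    L    W    L
a=1:    L    W    L    W    L    W    L    W    L
a=2:    W    W    W    W    W    W    W    W    W
a=3:    W    L    W    L    W    L    W    L    W
a=4:    W    L    W    L    W    L    W    L    W
a=5:    W    W    W    W    W    W    W    W    W
a=6:    W    W    W    W    W    W    W    W    W
a=7:    L    W    L    W    L    W    L    W    L
a=8:    L    W    L    W    L    W    L    W    L
a=9:    W    W    W    W    W    W    W    W    W
Cells with no legal move (terminal, hence L): (0,0), (1,0).
The remaining L cells, each justified by listing all of its moves:
(0,2): →(0,1)(W) only, which is W, so L
(0,4): →(0,3)(W), (0,1)(W) — all W, so L
(0,6): →(0,5)(W), (0,3)(W) — all W, so L
(0,8): →(0,7)(W), (0,5)(W) — all W, so L
(1,2): →(1,1)(W), (0,1)(W) — all W, so L
(1,4): →(1,3)(W), (1,1)(W), (0,3)(W) — all W, so L
(1,6): →(1,5)(W), (1,3)(W), (0,5)(W) — all W, so L
(1,8): →(1,7)(W), (1,5)(W), (0,7)(W) — all W, so L
(3,1): →(1,1)(W), (0,1)(W), (3,0)(W), (2,0)(W) — all W, so L
(3,3): →(1,3)(W), (0,3)(W), (3,2)(W), (3,0)(W), (2,2)(W) — all W, so L
(3,5): →(1,5)(W), (0,5)(W), (3,4)(W), (3,2)(W), (2,4)(W) — all W, so L
(3,7): →(1,7)(W), (0,7)(W), (3,6)(W), (3,4)(W), (2,6)(W) — all W, so L
(4,1): →(2,1)(W), (1,1)(W), (4,0)(W), (3,0)(W) — all W, so L
(4,3): →(2,3)(W), (1,3)(W), (4,2)(W), (4,0)(W), (3,2)(W) — all W, so L
(4,5): →(2,5)(W), (1,5)(W), (4,4)(W), (4,2)(W), (3,4)(W) — all W, so L
(4,7): →(2,7)(W), (1,7)(W), (4,6)(W), (4,4)(W), (3,6)(W) — all W, so L
(7,0): →(5,0)(W), (4,0)(W), (2,0)(W) — all W, so L
(7,2): →(5,2)(W), (4,2)(W), (2,2)(W), (7,1)(W), (6,1)(W) — all W, so L
(7,4): →(5,4)(W), (4,4)(W), (2,4)(W), (7,3)(W), (7,1)(W), (6,3)(W) — all W, so L
(7,6): →(5,6)(W), (4,6)(W), (2,6)(W), (7,5)(W), (7,3)(W), (6,5)(W) — all W, so L
(7,8): →(5,8)(W), (4,8)(W), (2,8)(W), (7,7)(W), (7,5)(W), (6,7)(W) — all W, so L
(8,0): →(6,0)(W), (5,0)(W), (3,0)(W) — all W, so L
(8,2): →(6,2)(W), (5,2)(W), (3,2)(W), (8,1)(W), (7,1)(W) — all W, so L
(8,4): →(6,4)(W), (5,4)(W), (3,4)(W), (8,3)(W), (8,1)(W), (7,3)(W) — all W, so L
(8,6): →(6,6)(W), (5,6)(W), (3,6)(W), (8,5)(W), (8,3)(W), (7,5)(W) — all W, so L
(8,8): →(6,8)(W), (5,8)(W), (3,8)(W), (8,7)(W), (8,5)(W), (7,7)(W) — all W, so L
Every other cell has at least one move into one of the L cells above, so it is W.
L cells per row: a=0: 5, a=1: 5, a=2: 0, a=3: 4, a=4: 4, a=5: 0, a=6: 0, a=7: 5, a=8: 5, a=9: 0; total 28.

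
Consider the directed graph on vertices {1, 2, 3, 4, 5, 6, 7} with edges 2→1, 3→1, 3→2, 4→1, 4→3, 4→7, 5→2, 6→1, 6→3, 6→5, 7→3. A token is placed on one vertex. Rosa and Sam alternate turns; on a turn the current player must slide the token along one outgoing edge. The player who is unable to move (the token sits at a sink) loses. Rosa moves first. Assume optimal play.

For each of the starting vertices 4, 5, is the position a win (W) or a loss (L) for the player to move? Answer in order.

4: W, 5: L

Compute win/loss labels from the base case upward. A position with no move is L. Any other position is W if it can reach an L in one move, else L.
Every edge goes from a vertex to one that appears earlier in the order 1, 2, 3, 7, 5, 4, 6, so processing vertices in that order labels each vertex after all of its successors.
1: no outgoing edge → L
2: W (go to 1, an L position)
3: W (go to 1, an L position)
7: L (sole option 3(W) is W)
5: L (sole option 2(W) is W)
4: W (go to 7, an L position)
6: W (go to 5, an L position)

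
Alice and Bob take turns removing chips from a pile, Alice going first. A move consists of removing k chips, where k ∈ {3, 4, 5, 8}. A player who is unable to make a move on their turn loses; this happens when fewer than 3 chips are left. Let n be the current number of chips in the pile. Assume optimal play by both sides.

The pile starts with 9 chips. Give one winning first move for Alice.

Remove 8, leaving 1.

Compute win/loss labels from the base case upward. A position with no move is L. Any other position is W if it can reach an L in one move, else L.
n=0: no move → L
n=1: no move → L
n=2: no move → L
n=3: reaches L-position 0 → W
n=4: reaches L-position 1 → W
n=5: reaches L-position 2 → W
n=6: reaches L-position 2 → W
n=7: reaches L-position 2 → W
n=8: reaches L-position 0 → W
n=9: reaches L-position 1 → W
From 9, the L positions reachable in one move are: 1.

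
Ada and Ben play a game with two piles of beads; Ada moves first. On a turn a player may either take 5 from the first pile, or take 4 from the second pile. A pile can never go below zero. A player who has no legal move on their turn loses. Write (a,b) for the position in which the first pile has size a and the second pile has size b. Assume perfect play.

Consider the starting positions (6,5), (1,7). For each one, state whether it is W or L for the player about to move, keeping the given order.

(6,5): L, (1,7): W

Build the W/L table. Terminal = L. A non-terminal position is W if it has a move to some L; otherwise it is L.
No move ever increases a pile, so every position that can arise here has a ≤ 6 and b ≤ 7; it is enough to label the cells with 0 ≤ a ≤ 6 and 0 ≤ b ≤ 7.
Every move lowers a or b (never raises either), so fill the grid row by row in increasing a, and left to right within a row: each cell's successors are then already labelled.
      b=0  b=1  b=2  b=3  b=4  b=5  b=6  b=7
a=0:    L    L    L    L    W    W    W    W
a=1:    L    L    L    L    W    W    W    W
a=2:    L    L    L    L    W    W    W    W
a=3:    L    L    L    L    W    W    W    W
a=4:    L    L    L    L    W    W    W    W
a=5:    W    W    W    W    L    L    L    L
a=6:    W    W    W    W    L    L    L    L
Cells with no legal move (terminal, hence L): (0,0), (0,1), (0,2), (0,3), (1,0), (1,1), (1,2), (1,3), (2,0), (2,1), (2,2), (2,3), (3,0), (3,1), (3,2), (3,3), (4,0), (4,1), (4,2), (4,3).
The remaining L cells, each justified by listing all of its moves:
(5,4): moves to (0,4)(W), (5,0)(W); every one is W ⇒ L
(5,5): moves to (0,5)(W), (5,1)(W); every one is W ⇒ L
(5,6): moves to (0,6)(W), (5,2)(W); every one is W ⇒ L
(5,7): moves to (0,7)(W), (5,3)(W); every one is W ⇒ L
(6,4): moves to (1,4)(W), (6,0)(W); every one is W ⇒ L
(6,5): moves to (1,5)(W), (6,1)(W); every one is W ⇒ L
(6,6): moves to (1,6)(W), (6,2)(W); every one is W ⇒ L
(6,7): moves to (1,7)(W), (6,3)(W); every one is W ⇒ L
Every other cell has at least one move into one of the L cells above, so it is W.
(6,5): one of the L cells justified above, so L
(1,7): the move to (1,3) reaches an L cell, so W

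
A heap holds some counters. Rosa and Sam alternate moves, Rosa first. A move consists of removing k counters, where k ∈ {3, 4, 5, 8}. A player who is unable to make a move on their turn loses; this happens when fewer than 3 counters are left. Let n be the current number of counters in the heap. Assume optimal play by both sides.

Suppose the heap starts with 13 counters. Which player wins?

Sam wins.

Positions with no move are L. A position that does have a move is losing for the player to move precisely when every available move leads to a winning position for the opponent. Fill in the labels:
n=0: no move → L
n=1: no move → L
n=2: no move → L
n=3: can move to 0, which is L ⇒ W
n=4: can move to 1, which is L ⇒ W
n=5: can move to 2, which is L ⇒ W
n=6: can move to 2, which is L ⇒ W
n=7: can move to 2, which is L ⇒ W
n=8: can move to 0, which is L ⇒ W
n=9: can move to 1, which is L ⇒ W
n=10: can move to 2, which is L ⇒ W
n=11: moves to 8(W), 7(W), 6(W), 3(W); every one is W ⇒ L
n=12: moves to 9(W), 8(W), 7(W), 4(W); every one is W ⇒ L
n=13: moves to 10(W), 9(W), 8(W), 5(W); every one is W ⇒ L
Every move from 13 reaches a W position, so the mover loses.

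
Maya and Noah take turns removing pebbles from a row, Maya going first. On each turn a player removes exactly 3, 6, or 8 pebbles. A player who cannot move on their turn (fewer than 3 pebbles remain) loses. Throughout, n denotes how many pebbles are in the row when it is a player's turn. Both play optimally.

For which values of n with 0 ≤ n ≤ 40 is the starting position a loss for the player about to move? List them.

Compute win/loss labels from the base case upward. A position with no move is L. Any other position is W if it can reach an L in one move, else L.
n=0: no move → L
n=1: no move → L
n=2: no move → L
n=3: →0(L), so W
n=4: →1(L), so W
n=5: →2(L), so W
n=6: →0(L), so W
n=7: →1(L), so W
n=8: →2(L), so W
n=9: →1(L), so W
n=10: →2(L), so W
n=11: →8(W), 5(W), 3(W) — all W, so L
n=12: →9(W), 6(W), 4(W) — all W, so L
n=13: →10(W), 7(W), 5(W) — all W, so L
n=14: →11(L), so W
n=15: →12(L), so W
n=16: →13(L), so W
n=17: →11(L), so W
n=18: →12(L), so W
n=19: →13(L), so W
n=20: →12(L), so W
n=21: →13(L), so W
n=22: →19(W), 16(W), 14(W) — all W, so L
n=23: →20(W), 17(W), 15(W) — all W, so L
n=24: →21(W), 18(W), 16(W) — all W, so L
n=25: →22(L), so W
n=26: →23(L), so W
n=27: →24(L), so W
n=28: →22(L), so W
n=29: →23(L), so W
n=30: →24(L), so W
n=31: →23(L), so W
n=32: →24(L), so W
n=33: →30(W), 27(W), 25(W) — all W, so L
n=34: →31(W), 28(W), 26(W) — all W, so L
n=35: →32(W), 29(W), 27(W) — all W, so L
n=36: →33(L), so W
n=37: →34(L), so W
n=38: →35(L), so W
n=39: →33(L), so W
n=40: →34(L), so W
Reading off the rows marked L gives the requested list; there are 12 such values of n.

0, 1, 2, 11, 12, 13, 22, 23, 24, 33, 34, 35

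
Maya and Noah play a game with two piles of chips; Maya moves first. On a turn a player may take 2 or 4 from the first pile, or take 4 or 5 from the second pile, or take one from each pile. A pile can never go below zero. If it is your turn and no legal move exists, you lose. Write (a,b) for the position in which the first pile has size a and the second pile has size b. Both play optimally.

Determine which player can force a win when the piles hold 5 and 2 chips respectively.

Label each position W (a win for the player to move) or L (a loss). A position with no legal move is L; any other position is W exactly when some move reaches an L, and L when every move reaches a W.
No move ever increases a pile, so every position that can arise here has a ≤ 5 and b ≤ 2; it is enough to label the cells with 0 ≤ a ≤ 5 and 0 ≤ b ≤ 2.
Every move lowers a or b (never raises either), so fill the grid row by row in increasing a, and left to right within a row: each cell's successors are then already labelled.
      b=0  b=1  b=2
a=0:    L    L    L
a=1:    L    W    W
a=2:    W    W    W
a=3:    W    L    L
a=4:    W    W    W
a=5:    W    W    W
Cells with no legal move (terminal, hence L): (0,0), (0,1), (0,2), (1,0).
The remaining L cells, each justified by listing all of its moves:
(3,1): →(1,1)(W), (2,0)(W) — all W, so L
(3,2): →(1,2)(W), (2,1)(W) — all W, so L
Every other cell has at least one move into one of the L cells above, so it is W.
The starting position (5,2) is W: Maya should move to (3,2), handing over an L position.

Maya wins.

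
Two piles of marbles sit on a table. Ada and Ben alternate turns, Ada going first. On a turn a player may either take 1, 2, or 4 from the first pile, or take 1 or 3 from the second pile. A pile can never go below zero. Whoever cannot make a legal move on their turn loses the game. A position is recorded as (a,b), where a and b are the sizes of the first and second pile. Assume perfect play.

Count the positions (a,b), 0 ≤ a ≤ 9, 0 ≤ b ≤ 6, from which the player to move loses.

Classify positions by backward induction: terminal positions (no move available) are L. From any other position, the mover wins iff some move reaches an L.
Every move lowers a or b (never raises either), so fill the grid row by row in increasing a, and left to right within a row: each cell's successors are then already labelled.
      b=0  b=1  b=2  b=3  b=4  b=5  b=6
a=0:    L    W    L    W    L    W    L
a=1:    W    L    W    L    W    L    W
a=2:    W    W    W    W    W    W    W
a=3:    L    W    L    W    L    W    L
a=4:    W    L    W    L    W    L    W
a=5:    W    W    W    W    W    W    W
a=6:    L    W    L    W    L    W    L
a=7:    W    L    W    L    W    L    W
a=8:    W    W    W    W    W    W    W
a=9:    L    W    L    W    L    W    L
Cells with no legal move (terminal, hence L): (0,0).
The remaining L cells, each justified by listing all of its moves:
(0,2): →(0,1)(W) only, which is W, so L
(0,4): →(0,3)(W), (0,1)(W) — all W, so L
(0,6): →(0,5)(W), (0,3)(W) — all W, so L
(1,1): →(0,1)(W), (1,0)(W) — all W, so L
(1,3): →(0,3)(W), (1,2)(W), (1,0)(W) — all W, so L
(1,5): →(0,5)(W), (1,4)(W), (1,2)(W) — all W, so L
(3,0): →(2,0)(W), (1,0)(W) — all W, so L
(3,2): →(2,2)(W), (1,2)(W), (3,1)(W) — all W, so L
(3,4): →(2,4)(W), (1,4)(W), (3,3)(W), (3,1)(W) — all W, so L
(3,6): →(2,6)(W), (1,6)(W), (3,5)(W), (3,3)(W) — all W, so L
(4,1): →(3,1)(W), (2,1)(W), (0,1)(W), (4,0)(W) — all W, so L
(4,3): →(3,3)(W), (2,3)(W), (0,3)(W), (4,2)(W), (4,0)(W) — all W, so L
(4,5): →(3,5)(W), (2,5)(W), (0,5)(W), (4,4)(W), (4,2)(W) — all W, so L
(6,0): →(5,0)(W), (4,0)(W), (2,0)(W) — all W, so L
(6,2): →(5,2)(W), (4,2)(W), (2,2)(W), (6,1)(W) — all W, so L
(6,4): →(5,4)(W), (4,4)(W), (2,4)(W), (6,3)(W), (6,1)(W) — all W, so L
(6,6): →(5,6)(W), (4,6)(W), (2,6)(W), (6,5)(W), (6,3)(W) — all W, so L
(7,1): →(6,1)(W), (5,1)(W), (3,1)(W), (7,0)(W) — all W, so L
(7,3): →(6,3)(W), (5,3)(W), (3,3)(W), (7,2)(W), (7,0)(W) — all W, so L
(7,5): →(6,5)(W), (5,5)(W), (3,5)(W), (7,4)(W), (7,2)(W) — all W, so L
(9,0): →(8,0)(W), (7,0)(W), (5,0)(W) — all W, so L
(9,2): →(8,2)(W), (7,2)(W), (5,2)(W), (9,1)(W) — all W, so L
(9,4): →(8,4)(W), (7,4)(W), (5,4)(W), (9,3)(W), (9,1)(W) — all W, so L
(9,6): →(8,6)(W), (7,6)(W), (5,6)(W), (9,5)(W), (9,3)(W) — all W, so L
Every other cell has at least one move into one of the L cells above, so it is W.
L cells per row: a=0: 4, a=1: 3, a=2: 0, a=3: 4, a=4: 3, a=5: 0, a=6: 4, a=7: 3, a=8: 0, a=9: 4; total 25.

25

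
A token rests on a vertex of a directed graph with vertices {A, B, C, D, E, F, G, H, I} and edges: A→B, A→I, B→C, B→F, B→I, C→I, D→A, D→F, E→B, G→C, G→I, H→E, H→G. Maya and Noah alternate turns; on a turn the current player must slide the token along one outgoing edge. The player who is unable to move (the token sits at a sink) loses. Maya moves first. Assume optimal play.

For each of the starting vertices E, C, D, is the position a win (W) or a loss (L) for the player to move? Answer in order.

Build the W/L table. Terminal = L. A non-terminal position is W if it has a move to some L; otherwise it is L.
Every edge goes from a vertex to one that appears earlier in the order F, I, C, B, G, E, A, H, D, so processing vertices in that order labels each vertex after all of its successors.
F: no outgoing edge → L
I: no outgoing edge → L
C: reaches L-position I → W
B: reaches L-position I → W
G: reaches L-position I → W
E: only reaches B(W), which is W → L
A: reaches L-position I → W
H: reaches L-position E → W
D: reaches L-position F → W

E: L, C: W, D: W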